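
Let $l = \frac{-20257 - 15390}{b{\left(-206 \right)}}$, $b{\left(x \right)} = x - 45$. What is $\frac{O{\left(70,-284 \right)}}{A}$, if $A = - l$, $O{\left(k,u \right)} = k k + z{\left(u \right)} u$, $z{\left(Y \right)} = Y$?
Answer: $- \frac{21474556}{35647} \approx -602.42$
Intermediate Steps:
$b{\left(x \right)} = -45 + x$
$O{\left(k,u \right)} = k^{2} + u^{2}$ ($O{\left(k,u \right)} = k k + u u = k^{2} + u^{2}$)
$l = \frac{35647}{251}$ ($l = \frac{-20257 - 15390}{-45 - 206} = - \frac{35647}{-251} = \left(-35647\right) \left(- \frac{1}{251}\right) = \frac{35647}{251} \approx 142.02$)
$A = - \frac{35647}{251}$ ($A = \left(-1\right) \frac{35647}{251} = - \frac{35647}{251} \approx -142.02$)
$\frac{O{\left(70,-284 \right)}}{A} = \frac{70^{2} + \left(-284\right)^{2}}{- \frac{35647}{251}} = \left(4900 + 80656\right) \left(- \frac{251}{35647}\right) = 85556 \left(- \frac{251}{35647}\right) = - \frac{21474556}{35647}$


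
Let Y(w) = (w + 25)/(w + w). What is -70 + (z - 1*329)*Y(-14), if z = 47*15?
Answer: -1524/7 ≈ -217.71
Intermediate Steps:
z = 705
Y(w) = (25 + w)/(2*w) (Y(w) = (25 + w)/((2*w)) = (25 + w)*(1/(2*w)) = (25 + w)/(2*w))
-70 + (z - 1*329)*Y(-14) = -70 + (705 - 1*329)*((1/2)*(25 - 14)/(-14)) = -70 + (705 - 329)*((1/2)*(-1/14)*11) = -70 + 376*(-11/28) = -70 - 1034/7 = -1524/7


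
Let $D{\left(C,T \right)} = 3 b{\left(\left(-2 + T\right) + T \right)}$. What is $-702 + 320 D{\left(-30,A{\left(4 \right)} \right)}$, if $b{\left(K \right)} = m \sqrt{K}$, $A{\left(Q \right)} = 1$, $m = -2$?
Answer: $-702$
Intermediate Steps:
$b{\left(K \right)} = - 2 \sqrt{K}$
$D{\left(C,T \right)} = - 6 \sqrt{-2 + 2 T}$ ($D{\left(C,T \right)} = 3 \left(- 2 \sqrt{\left(-2 + T\right) + T}\right) = 3 \left(- 2 \sqrt{-2 + 2 T}\right) = - 6 \sqrt{-2 + 2 T}$)
$-702 + 320 D{\left(-30,A{\left(4 \right)} \right)} = -702 + 320 \left(- 6 \sqrt{-2 + 2 \cdot 1}\right) = -702 + 320 \left(- 6 \sqrt{-2 + 2}\right) = -702 + 320 \left(- 6 \sqrt{0}\right) = -702 + 320 \left(\left(-6\right) 0\right) = -702 + 320 \cdot 0 = -702 + 0 = -702$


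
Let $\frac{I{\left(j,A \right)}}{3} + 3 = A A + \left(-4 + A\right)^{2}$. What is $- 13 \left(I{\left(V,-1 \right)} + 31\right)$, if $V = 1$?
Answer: $-1300$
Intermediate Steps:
$I{\left(j,A \right)} = -9 + 3 A^{2} + 3 \left(-4 + A\right)^{2}$ ($I{\left(j,A \right)} = -9 + 3 \left(A A + \left(-4 + A\right)^{2}\right) = -9 + 3 \left(A^{2} + \left(-4 + A\right)^{2}\right) = -9 + \left(3 A^{2} + 3 \left(-4 + A\right)^{2}\right) = -9 + 3 A^{2} + 3 \left(-4 + A\right)^{2}$)
$- 13 \left(I{\left(V,-1 \right)} + 31\right) = - 13 \left(\left(39 - -24 + 6 \left(-1\right)^{2}\right) + 31\right) = - 13 \left(\left(39 + 24 + 6 \cdot 1\right) + 31\right) = - 13 \left(\left(39 + 24 + 6\right) + 31\right) = - 13 \left(69 + 31\right) = \left(-13\right) 100 = -1300$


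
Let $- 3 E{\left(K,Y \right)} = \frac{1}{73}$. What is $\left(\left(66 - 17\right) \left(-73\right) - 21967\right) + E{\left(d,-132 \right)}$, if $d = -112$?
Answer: $- \frac{5594137}{219} \approx -25544.0$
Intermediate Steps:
$E{\left(K,Y \right)} = - \frac{1}{219}$ ($E{\left(K,Y \right)} = - \frac{1}{3 \cdot 73} = \left(- \frac{1}{3}\right) \frac{1}{73} = - \frac{1}{219}$)
$\left(\left(66 - 17\right) \left(-73\right) - 21967\right) + E{\left(d,-132 \right)} = \left(\left(66 - 17\right) \left(-73\right) - 21967\right) - \frac{1}{219} = \left(49 \left(-73\right) - 21967\right) - \frac{1}{219} = \left(-3577 - 21967\right) - \frac{1}{219} = -25544 - \frac{1}{219} = - \frac{5594137}{219}$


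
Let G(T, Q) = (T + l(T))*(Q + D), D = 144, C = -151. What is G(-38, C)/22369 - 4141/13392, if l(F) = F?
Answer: -85505485/299565648 ≈ -0.28543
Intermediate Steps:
G(T, Q) = 2*T*(144 + Q) (G(T, Q) = (T + T)*(Q + 144) = (2*T)*(144 + Q) = 2*T*(144 + Q))
G(-38, C)/22369 - 4141/13392 = (2*(-38)*(144 - 151))/22369 - 4141/13392 = (2*(-38)*(-7))*(1/22369) - 4141*1/13392 = 532*(1/22369) - 4141/13392 = 532/22369 - 4141/13392 = -85505485/299565648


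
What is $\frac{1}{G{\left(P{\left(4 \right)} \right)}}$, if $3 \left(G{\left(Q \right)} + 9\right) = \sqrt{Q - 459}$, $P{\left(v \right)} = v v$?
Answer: $- \frac{81}{1172} - \frac{3 i \sqrt{443}}{1172} \approx -0.069113 - 0.053876 i$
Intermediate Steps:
$P{\left(v \right)} = v^{2}$
$G{\left(Q \right)} = -9 + \frac{\sqrt{-459 + Q}}{3}$ ($G{\left(Q \right)} = -9 + \frac{\sqrt{Q - 459}}{3} = -9 + \frac{\sqrt{-459 + Q}}{3}$)
$\frac{1}{G{\left(P{\left(4 \right)} \right)}} = \frac{1}{-9 + \frac{\sqrt{-459 + 4^{2}}}{3}} = \frac{1}{-9 + \frac{\sqrt{-459 + 16}}{3}} = \frac{1}{-9 + \frac{\sqrt{-443}}{3}} = \frac{1}{-9 + \frac{i \sqrt{443}}{3}}$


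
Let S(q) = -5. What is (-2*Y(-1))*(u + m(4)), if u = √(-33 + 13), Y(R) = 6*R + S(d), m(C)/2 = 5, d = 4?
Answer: 220 + 44*I*√5 ≈ 220.0 + 98.387*I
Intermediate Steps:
m(C) = 10 (m(C) = 2*5 = 10)
Y(R) = -5 + 6*R (Y(R) = 6*R - 5 = -5 + 6*R)
u = 2*I*√5 (u = √(-20) = 2*I*√5 ≈ 4.4721*I)
(-2*Y(-1))*(u + m(4)) = (-2*(-5 + 6*(-1)))*(2*I*√5 + 10) = (-2*(-5 - 6))*(10 + 2*I*√5) = (-2*(-11))*(10 + 2*I*√5) = 22*(10 + 2*I*√5) = 220 + 44*I*√5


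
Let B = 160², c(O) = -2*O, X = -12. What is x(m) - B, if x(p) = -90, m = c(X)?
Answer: -25690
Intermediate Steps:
m = 24 (m = -2*(-12) = 24)
B = 25600
x(m) - B = -90 - 1*25600 = -90 - 25600 = -25690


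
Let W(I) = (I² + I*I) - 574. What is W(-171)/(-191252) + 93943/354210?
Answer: -636201511/16935842730 ≈ -0.037565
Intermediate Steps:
W(I) = -574 + 2*I² (W(I) = (I² + I²) - 574 = 2*I² - 574 = -574 + 2*I²)
W(-171)/(-191252) + 93943/354210 = (-574 + 2*(-171)²)/(-191252) + 93943/354210 = (-574 + 2*29241)*(-1/191252) + 93943*(1/354210) = (-574 + 58482)*(-1/191252) + 93943/354210 = 57908*(-1/191252) + 93943/354210 = -14477/47813 + 93943/354210 = -636201511/16935842730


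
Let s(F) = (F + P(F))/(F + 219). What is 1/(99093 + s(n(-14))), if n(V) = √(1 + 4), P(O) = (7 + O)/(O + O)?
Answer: 23760520045/2354501262861079 - 1859*√5/2354501262861079 ≈ 1.0092e-5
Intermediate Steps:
P(O) = (7 + O)/(2*O) (P(O) = (7 + O)/((2*O)) = (7 + O)*(1/(2*O)) = (7 + O)/(2*O))
n(V) = √5
s(F) = (F + (7 + F)/(2*F))/(219 + F) (s(F) = (F + (7 + F)/(2*F))/(F + 219) = (F + (7 + F)/(2*F))/(219 + F))
1/(99093 + s(n(-14))) = 1/(99093 + (7 + √5 + 2*(√5)²)/(2*(√5)*(219 + √5))) = 1/(99093 + (√5/5)*(7 + √5 + 2*5)/(2*(219 + √5))) = 1/(99093 + (√5/5)*(7 + √5 + 10)/(2*(219 + √5))) = 1/(99093 + (√5/5)*(17 + √5)/(2*(219 + √5))) = 1/(99093 + √5*(17 + √5)/(10*(219 + √5)))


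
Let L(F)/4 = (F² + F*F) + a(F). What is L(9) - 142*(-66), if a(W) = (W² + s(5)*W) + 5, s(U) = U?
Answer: 10544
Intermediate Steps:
a(W) = 5 + W² + 5*W (a(W) = (W² + 5*W) + 5 = 5 + W² + 5*W)
L(F) = 20 + 12*F² + 20*F (L(F) = 4*((F² + F*F) + (5 + F² + 5*F)) = 4*((F² + F²) + (5 + F² + 5*F)) = 4*(2*F² + (5 + F² + 5*F)) = 4*(5 + 3*F² + 5*F) = 20 + 12*F² + 20*F)
L(9) - 142*(-66) = (20 + 12*9² + 20*9) - 142*(-66) = (20 + 12*81 + 180) + 9372 = (20 + 972 + 180) + 9372 = 1172 + 9372 = 10544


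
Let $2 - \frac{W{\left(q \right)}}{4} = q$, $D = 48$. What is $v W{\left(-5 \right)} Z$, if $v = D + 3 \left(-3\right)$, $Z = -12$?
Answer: $-13104$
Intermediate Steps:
$W{\left(q \right)} = 8 - 4 q$
$v = 39$ ($v = 48 + 3 \left(-3\right) = 48 - 9 = 39$)
$v W{\left(-5 \right)} Z = 39 \left(8 - -20\right) \left(-12\right) = 39 \left(8 + 20\right) \left(-12\right) = 39 \cdot 28 \left(-12\right) = 1092 \left(-12\right) = -13104$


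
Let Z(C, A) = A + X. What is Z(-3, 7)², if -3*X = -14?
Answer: 1225/9 ≈ 136.11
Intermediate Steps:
X = 14/3 (X = -⅓*(-14) = 14/3 ≈ 4.6667)
Z(C, A) = 14/3 + A (Z(C, A) = A + 14/3 = 14/3 + A)
Z(-3, 7)² = (14/3 + 7)² = (35/3)² = 1225/9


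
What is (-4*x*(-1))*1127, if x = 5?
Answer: 22540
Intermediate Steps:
(-4*x*(-1))*1127 = (-4*5*(-1))*1127 = -20*(-1)*1127 = 20*1127 = 22540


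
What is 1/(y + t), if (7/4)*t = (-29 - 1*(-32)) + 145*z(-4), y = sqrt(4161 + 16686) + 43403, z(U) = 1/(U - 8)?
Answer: 19138434/830556919789 - 441*sqrt(20847)/830556919789 ≈ 2.2966e-5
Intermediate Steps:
z(U) = 1/(-8 + U)
y = 43403 + sqrt(20847) (y = sqrt(20847) + 43403 = 43403 + sqrt(20847) ≈ 43547.)
t = -109/21 (t = 4*((-29 - 1*(-32)) + 145/(-8 - 4))/7 = 4*((-29 + 32) + 145/(-12))/7 = 4*(3 + 145*(-1/12))/7 = 4*(3 - 145/12)/7 = (4/7)*(-109/12) = -109/21 ≈ -5.1905)
1/(y + t) = 1/((43403 + sqrt(20847)) - 109/21) = 1/(911354/21 + sqrt(20847))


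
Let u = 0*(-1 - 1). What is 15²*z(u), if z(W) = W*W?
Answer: 0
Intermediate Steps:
u = 0 (u = 0*(-2) = 0)
z(W) = W²
15²*z(u) = 15²*0² = 225*0 = 0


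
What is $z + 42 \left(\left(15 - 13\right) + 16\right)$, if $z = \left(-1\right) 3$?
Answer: $753$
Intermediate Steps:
$z = -3$
$z + 42 \left(\left(15 - 13\right) + 16\right) = -3 + 42 \left(\left(15 - 13\right) + 16\right) = -3 + 42 \left(2 + 16\right) = -3 + 42 \cdot 18 = -3 + 756 = 753$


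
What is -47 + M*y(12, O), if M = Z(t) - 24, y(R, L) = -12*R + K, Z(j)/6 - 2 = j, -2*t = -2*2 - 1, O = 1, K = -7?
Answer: -500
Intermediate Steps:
t = 5/2 (t = -(-2*2 - 1)/2 = -(-4 - 1)/2 = -1/2*(-5) = 5/2 ≈ 2.5000)
Z(j) = 12 + 6*j
y(R, L) = -7 - 12*R (y(R, L) = -12*R - 7 = -7 - 12*R)
M = 3 (M = (12 + 6*(5/2)) - 24 = (12 + 15) - 24 = 27 - 24 = 3)
-47 + M*y(12, O) = -47 + 3*(-7 - 12*12) = -47 + 3*(-7 - 144) = -47 + 3*(-151) = -47 - 453 = -500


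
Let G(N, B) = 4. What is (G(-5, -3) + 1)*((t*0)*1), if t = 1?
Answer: 0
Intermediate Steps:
(G(-5, -3) + 1)*((t*0)*1) = (4 + 1)*((1*0)*1) = 5*(0*1) = 5*0 = 0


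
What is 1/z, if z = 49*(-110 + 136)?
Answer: 1/1274 ≈ 0.00078493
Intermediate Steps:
z = 1274 (z = 49*26 = 1274)
1/z = 1/1274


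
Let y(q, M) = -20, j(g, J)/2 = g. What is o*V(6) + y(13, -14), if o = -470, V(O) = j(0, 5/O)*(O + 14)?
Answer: -20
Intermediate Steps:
j(g, J) = 2*g
V(O) = 0 (V(O) = (2*0)*(O + 14) = 0*(14 + O) = 0)
o*V(6) + y(13, -14) = -470*0 - 20 = 0 - 20 = -20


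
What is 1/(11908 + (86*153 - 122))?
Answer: 1/24944 ≈ 4.0090e-5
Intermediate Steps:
1/(11908 + (86*153 - 122)) = 1/(11908 + (13158 - 122)) = 1/(11908 + 13036) = 1/24944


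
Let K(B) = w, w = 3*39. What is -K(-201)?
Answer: -117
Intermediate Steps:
w = 117
K(B) = 117
-K(-201) = -1*117 = -117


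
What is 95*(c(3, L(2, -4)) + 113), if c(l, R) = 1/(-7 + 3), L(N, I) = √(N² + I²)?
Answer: 42845/4 ≈ 10711.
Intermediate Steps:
L(N, I) = √(I² + N²)
c(l, R) = -¼ (c(l, R) = 1/(-4) = -¼)
95*(c(3, L(2, -4)) + 113) = 95*(-¼ + 113) = 95*(451/4) = 42845/4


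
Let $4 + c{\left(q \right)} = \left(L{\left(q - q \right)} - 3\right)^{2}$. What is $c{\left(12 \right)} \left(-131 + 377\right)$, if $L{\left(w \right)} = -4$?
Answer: $11070$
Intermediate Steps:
$c{\left(q \right)} = 45$ ($c{\left(q \right)} = -4 + \left(-4 - 3\right)^{2} = -4 + \left(-7\right)^{2} = -4 + 49 = 45$)
$c{\left(12 \right)} \left(-131 + 377\right) = 45 \left(-131 + 377\right) = 45 \cdot 246 = 11070$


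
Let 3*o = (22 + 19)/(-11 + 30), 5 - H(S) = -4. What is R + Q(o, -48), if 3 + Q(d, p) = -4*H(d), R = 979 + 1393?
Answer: 2333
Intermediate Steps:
H(S) = 9 (H(S) = 5 - 1*(-4) = 5 + 4 = 9)
o = 41/57 (o = ((22 + 19)/(-11 + 30))/3 = (41/19)/3 = (41*(1/19))/3 = (1/3)*(41/19) = 41/57 ≈ 0.71930)
R = 2372
Q(d, p) = -39 (Q(d, p) = -3 - 4*9 = -3 - 36 = -39)
R + Q(o, -48) = 2372 - 39 = 2333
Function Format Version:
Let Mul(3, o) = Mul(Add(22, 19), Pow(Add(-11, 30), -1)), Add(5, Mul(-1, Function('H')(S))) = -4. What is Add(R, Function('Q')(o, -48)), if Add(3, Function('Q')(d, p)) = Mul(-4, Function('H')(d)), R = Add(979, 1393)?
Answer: 2333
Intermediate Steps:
Function('H')(S) = 9 (Function('H')(S) = Add(5, Mul(-1, -4)) = Add(5, 4) = 9)
o = Rational(41, 57) (o = Mul(Rational(1, 3), Mul(Add(22, 19), Pow(Add(-11, 30), -1))) = Mul(Rational(1, 3), Mul(41, Pow(19, -1))) = Mul(Rational(1, 3), Mul(41, Rational(1, 19))) = Mul(Rational(1, 3), Rational(41, 19)) = Rational(41, 57) ≈ 0.71930)
R = 2372
Function('Q')(d, p) = -39 (Function('Q')(d, p) = Add(-3, Mul(-4, 9)) = Add(-3, -36) = -39)
Add(R, Function('Q')(o, -48)) = Add(2372, -39) = 2333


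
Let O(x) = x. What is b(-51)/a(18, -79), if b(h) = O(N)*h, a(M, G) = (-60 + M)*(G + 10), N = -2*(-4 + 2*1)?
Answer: -34/483 ≈ -0.070393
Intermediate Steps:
N = 4 (N = -2*(-4 + 2) = -2*(-2) = 4)
a(M, G) = (-60 + M)*(10 + G)
b(h) = 4*h
b(-51)/a(18, -79) = (4*(-51))/(-600 - 60*(-79) + 10*18 - 79*18) = -204/(-600 + 4740 + 180 - 1422) = -204/2898 = -204*1/2898 = -34/483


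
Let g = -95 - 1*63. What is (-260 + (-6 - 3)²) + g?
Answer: -337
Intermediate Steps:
g = -158 (g = -95 - 63 = -158)
(-260 + (-6 - 3)²) + g = (-260 + (-6 - 3)²) - 158 = (-260 + (-9)²) - 158 = (-260 + 81) - 158 = -179 - 158 = -337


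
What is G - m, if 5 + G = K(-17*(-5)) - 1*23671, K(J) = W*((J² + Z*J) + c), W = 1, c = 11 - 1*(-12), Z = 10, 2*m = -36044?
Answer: 2444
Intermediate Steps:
m = -18022 (m = (½)*(-36044) = -18022)
c = 23 (c = 11 + 12 = 23)
K(J) = 23 + J² + 10*J (K(J) = 1*((J² + 10*J) + 23) = 1*(23 + J² + 10*J) = 23 + J² + 10*J)
G = -15578 (G = -5 + ((23 + (-17*(-5))² + 10*(-17*(-5))) - 1*23671) = -5 + ((23 + 85² + 10*85) - 23671) = -5 + ((23 + 7225 + 850) - 23671) = -5 + (8098 - 23671) = -5 - 15573 = -15578)
G - m = -15578 - 1*(-18022) = -15578 + 18022 = 2444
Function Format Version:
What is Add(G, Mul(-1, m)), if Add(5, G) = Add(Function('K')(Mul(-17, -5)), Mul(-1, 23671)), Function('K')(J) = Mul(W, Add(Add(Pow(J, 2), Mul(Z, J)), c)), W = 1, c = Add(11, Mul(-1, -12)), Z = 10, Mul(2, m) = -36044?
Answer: 2444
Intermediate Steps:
m = -18022 (m = Mul(Rational(1, 2), -36044) = -18022)
c = 23 (c = Add(11, 12) = 23)
Function('K')(J) = Add(23, Pow(J, 2), Mul(10, J)) (Function('K')(J) = Mul(1, Add(Add(Pow(J, 2), Mul(10, J)), 23)) = Mul(1, Add(23, Pow(J, 2), Mul(10, J))) = Add(23, Pow(J, 2), Mul(10, J)))
G = -15578 (G = Add(-5, Add(Add(23, Pow(Mul(-17, -5), 2), Mul(10, Mul(-17, -5))), Mul(-1, 23671))) = Add(-5, Add(Add(23, Pow(85, 2), Mul(10, 85)), -23671)) = Add(-5, Add(Add(23, 7225, 850), -23671)) = Add(-5, Add(8098, -23671)) = Add(-5, -15573) = -15578)
Add(G, Mul(-1, m)) = Add(-15578, Mul(-1, -18022)) = Add(-15578, 18022) = 2444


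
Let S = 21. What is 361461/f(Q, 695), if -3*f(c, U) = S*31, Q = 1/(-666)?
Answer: -361461/217 ≈ -1665.7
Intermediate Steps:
Q = -1/666 ≈ -0.0015015
f(c, U) = -217 (f(c, U) = -7*31 = -⅓*651 = -217)
361461/f(Q, 695) = 361461/(-217) = 361461*(-1/217) = -361461/217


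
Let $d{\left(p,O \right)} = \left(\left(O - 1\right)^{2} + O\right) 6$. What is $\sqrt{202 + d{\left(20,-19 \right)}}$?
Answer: $2 \sqrt{622} \approx 49.88$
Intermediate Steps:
$d{\left(p,O \right)} = 6 O + 6 \left(-1 + O\right)^{2}$ ($d{\left(p,O \right)} = \left(\left(-1 + O\right)^{2} + O\right) 6 = \left(O + \left(-1 + O\right)^{2}\right) 6 = 6 O + 6 \left(-1 + O\right)^{2}$)
$\sqrt{202 + d{\left(20,-19 \right)}} = \sqrt{202 + \left(6 \left(-19\right) + 6 \left(-1 - 19\right)^{2}\right)} = \sqrt{202 - \left(114 - 6 \left(-20\right)^{2}\right)} = \sqrt{202 + \left(-114 + 6 \cdot 400\right)} = \sqrt{202 + \left(-114 + 2400\right)} = \sqrt{202 + 2286} = \sqrt{2488} = 2 \sqrt{622}$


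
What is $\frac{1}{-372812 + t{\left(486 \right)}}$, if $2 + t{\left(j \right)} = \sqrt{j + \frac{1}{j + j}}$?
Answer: $- \frac{362375208}{135098550322919} - \frac{18 \sqrt{1417179}}{135098550322919} \approx -2.6825 \cdot 10^{-6}$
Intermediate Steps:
$t{\left(j \right)} = -2 + \sqrt{j + \frac{1}{2 j}}$ ($t{\left(j \right)} = -2 + \sqrt{j + \frac{1}{j + j}} = -2 + \sqrt{j + \frac{1}{2 j}}$)
$\frac{1}{-372812 + t{\left(486 \right)}} = \frac{1}{-372812 - \left(2 - \frac{\sqrt{\frac{2}{486} + 4 \cdot 486}}{2}\right)} = \frac{1}{-372812 - \left(2 - \frac{\sqrt{2 \cdot \frac{1}{486} + 1944}}{2}\right)} = \frac{1}{-372812 - \left(2 - \frac{\sqrt{\frac{1}{243} + 1944}}{2}\right)} = \frac{1}{-372812 - \left(2 - \frac{\sqrt{\frac{472393}{243}}}{2}\right)} = \frac{1}{-372812 - \left(2 - \frac{\frac{1}{27} \sqrt{1417179}}{2}\right)} = \frac{1}{-372812 - \left(2 - \frac{\sqrt{1417179}}{54}\right)} = \frac{1}{-372814 + \frac{\sqrt{1417179}}{54}}$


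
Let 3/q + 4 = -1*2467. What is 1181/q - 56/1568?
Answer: -81711031/84 ≈ -9.7275e+5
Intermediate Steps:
q = -3/2471 (q = 3/(-4 - 1*2467) = 3/(-4 - 2467) = 3/(-2471) = 3*(-1/2471) = -3/2471 ≈ -0.0012141)
1181/q - 56/1568 = 1181/(-3/2471) - 56/1568 = 1181*(-2471/3) - 56*1/1568 = -2918251/3 - 1/28 = -81711031/84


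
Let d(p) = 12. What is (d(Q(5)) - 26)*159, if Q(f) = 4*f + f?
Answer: -2226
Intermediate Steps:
Q(f) = 5*f
(d(Q(5)) - 26)*159 = (12 - 26)*159 = -14*159 = -2226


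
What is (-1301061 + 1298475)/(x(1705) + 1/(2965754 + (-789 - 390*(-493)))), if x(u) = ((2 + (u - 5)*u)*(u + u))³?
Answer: -8164609710/3048532706098341816792345323269480001 ≈ -2.6782e-27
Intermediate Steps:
x(u) = 8*u³*(2 + u*(-5 + u))³ (x(u) = ((2 + (-5 + u)*u)*(2*u))³ = ((2 + u*(-5 + u))*(2*u))³ = (2*u*(2 + u*(-5 + u)))³ = 8*u³*(2 + u*(-5 + u))³)
(-1301061 + 1298475)/(x(1705) + 1/(2965754 + (-789 - 390*(-493)))) = (-1301061 + 1298475)/(8*1705³*(2 + 1705² - 5*1705)³ + 1/(2965754 + (-789 - 390*(-493)))) = -2586/(8*4956477625*(2 + 2907025 - 8525)³ + 1/(2965754 + (-789 + 192270))) = -2586/(8*4956477625*2898502³ + 1/(2965754 + 191481)) = -2586/(8*4956477625*24351224979473282008 + 1/3157235) = -2586/(965570414016803252463736568000 + 1/3157235) = -2586/3048532706098341816792345323269480001/3157235 = -2586*3157235/3048532706098341816792345323269480001 = -8164609710/3048532706098341816792345323269480001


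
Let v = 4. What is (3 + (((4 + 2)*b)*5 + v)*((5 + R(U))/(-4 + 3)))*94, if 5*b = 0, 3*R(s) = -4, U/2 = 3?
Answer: -3290/3 ≈ -1096.7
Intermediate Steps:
U = 6 (U = 2*3 = 6)
R(s) = -4/3 (R(s) = (⅓)*(-4) = -4/3)
b = 0 (b = (⅕)*0 = 0)
(3 + (((4 + 2)*b)*5 + v)*((5 + R(U))/(-4 + 3)))*94 = (3 + (((4 + 2)*0)*5 + 4)*((5 - 4/3)/(-4 + 3)))*94 = (3 + ((6*0)*5 + 4)*((11/3)/(-1)))*94 = (3 + (0*5 + 4)*((11/3)*(-1)))*94 = (3 + (0 + 4)*(-11/3))*94 = (3 + 4*(-11/3))*94 = (3 - 44/3)*94 = -35/3*94 = -3290/3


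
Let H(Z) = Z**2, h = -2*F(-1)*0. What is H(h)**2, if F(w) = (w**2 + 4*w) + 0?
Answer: 0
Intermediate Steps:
F(w) = w**2 + 4*w
h = 0 (h = -(-2)*(4 - 1)*0 = -(-2)*3*0 = -2*(-3)*0 = 6*0 = 0)
H(h)**2 = (0**2)**2 = 0**2 = 0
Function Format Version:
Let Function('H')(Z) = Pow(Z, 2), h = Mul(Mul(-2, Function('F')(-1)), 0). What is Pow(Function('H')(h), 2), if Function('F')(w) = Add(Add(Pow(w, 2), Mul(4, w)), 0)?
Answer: 0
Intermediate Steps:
Function('F')(w) = Add(Pow(w, 2), Mul(4, w))
h = 0 (h = Mul(Mul(-2, Mul(-1, Add(4, -1))), 0) = Mul(Mul(-2, Mul(-1, 3)), 0) = Mul(Mul(-2, -3), 0) = Mul(6, 0) = 0)
Pow(Function('H')(h), 2) = Pow(Pow(0, 2), 2) = Pow(0, 2) = 0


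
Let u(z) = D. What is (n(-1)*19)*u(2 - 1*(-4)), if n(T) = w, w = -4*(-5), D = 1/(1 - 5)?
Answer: -95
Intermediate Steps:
D = -1/4 (D = 1/(-4) = -1/4 ≈ -0.25000)
w = 20
u(z) = -1/4
n(T) = 20
(n(-1)*19)*u(2 - 1*(-4)) = (20*19)*(-1/4) = 380*(-1/4) = -95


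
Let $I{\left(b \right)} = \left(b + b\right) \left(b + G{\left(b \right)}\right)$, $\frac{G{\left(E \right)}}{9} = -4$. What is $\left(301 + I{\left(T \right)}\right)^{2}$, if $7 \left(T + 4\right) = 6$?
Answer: $\frac{718508025}{2401} \approx 2.9925 \cdot 10^{5}$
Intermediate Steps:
$T = - \frac{22}{7}$ ($T = -4 + \frac{1}{7} \cdot 6 = -4 + \frac{6}{7} = - \frac{22}{7} \approx -3.1429$)
$G{\left(E \right)} = -36$ ($G{\left(E \right)} = 9 \left(-4\right) = -36$)
$I{\left(b \right)} = 2 b \left(-36 + b\right)$ ($I{\left(b \right)} = \left(b + b\right) \left(b - 36\right) = 2 b \left(-36 + b\right)$)
$\left(301 + I{\left(T \right)}\right)^{2} = \left(301 + 2 \left(- \frac{22}{7}\right) \left(-36 - \frac{22}{7}\right)\right)^{2} = \left(301 + 2 \left(- \frac{22}{7}\right) \left(- \frac{274}{7}\right)\right)^{2} = \left(301 + \frac{12056}{49}\right)^{2} = \left(\frac{26805}{49}\right)^{2} = \frac{718508025}{2401}$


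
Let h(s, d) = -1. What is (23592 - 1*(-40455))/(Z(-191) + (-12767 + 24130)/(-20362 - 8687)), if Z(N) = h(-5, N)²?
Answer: 50283819/478 ≈ 1.0520e+5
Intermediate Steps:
Z(N) = 1 (Z(N) = (-1)² = 1)
(23592 - 1*(-40455))/(Z(-191) + (-12767 + 24130)/(-20362 - 8687)) = (23592 - 1*(-40455))/(1 + (-12767 + 24130)/(-20362 - 8687)) = (23592 + 40455)/(1 + 11363/(-29049)) = 64047/(1 + 11363*(-1/29049)) = 64047/(1 - 11363/29049) = 64047/(17686/29049) = 64047*(29049/17686) = 50283819/478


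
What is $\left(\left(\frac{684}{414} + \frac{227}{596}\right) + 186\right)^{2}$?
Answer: $\frac{6643800088249}{187909264} \approx 35356.0$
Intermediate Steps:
$\left(\left(\frac{684}{414} + \frac{227}{596}\right) + 186\right)^{2} = \left(\left(684 \cdot \frac{1}{414} + 227 \cdot \frac{1}{596}\right) + 186\right)^{2} = \left(\left(\frac{38}{23} + \frac{227}{596}\right) + 186\right)^{2} = \left(\frac{27869}{13708} + 186\right)^{2} = \left(\frac{2577557}{13708}\right)^{2} = \frac{6643800088249}{187909264}$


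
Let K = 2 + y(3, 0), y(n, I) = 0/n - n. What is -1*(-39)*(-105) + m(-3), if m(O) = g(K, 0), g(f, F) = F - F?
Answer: -4095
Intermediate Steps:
y(n, I) = -n (y(n, I) = 0 - n = -n)
K = -1 (K = 2 - 1*3 = 2 - 3 = -1)
g(f, F) = 0
m(O) = 0
-1*(-39)*(-105) + m(-3) = -1*(-39)*(-105) + 0 = 39*(-105) + 0 = -4095 + 0 = -4095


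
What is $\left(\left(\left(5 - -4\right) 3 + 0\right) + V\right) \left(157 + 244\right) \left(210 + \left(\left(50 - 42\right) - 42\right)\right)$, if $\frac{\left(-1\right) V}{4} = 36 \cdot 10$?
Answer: $-99723888$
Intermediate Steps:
$V = -1440$ ($V = - 4 \cdot 36 \cdot 10 = \left(-4\right) 360 = -1440$)
$\left(\left(\left(5 - -4\right) 3 + 0\right) + V\right) \left(157 + 244\right) \left(210 + \left(\left(50 - 42\right) - 42\right)\right) = \left(\left(\left(5 - -4\right) 3 + 0\right) - 1440\right) \left(157 + 244\right) \left(210 + \left(\left(50 - 42\right) - 42\right)\right) = \left(\left(\left(5 + 4\right) 3 + 0\right) - 1440\right) 401 \left(210 + \left(8 - 42\right)\right) = \left(\left(9 \cdot 3 + 0\right) - 1440\right) 401 \left(210 - 34\right) = \left(\left(27 + 0\right) - 1440\right) 401 \cdot 176 = \left(27 - 1440\right) 70576 = \left(-1413\right) 70576 = -99723888$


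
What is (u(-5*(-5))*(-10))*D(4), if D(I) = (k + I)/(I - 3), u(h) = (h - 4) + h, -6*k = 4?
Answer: -4600/3 ≈ -1533.3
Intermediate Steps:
k = -2/3 (k = -1/6*4 = -2/3 ≈ -0.66667)
u(h) = -4 + 2*h (u(h) = (-4 + h) + h = -4 + 2*h)
D(I) = (-2/3 + I)/(-3 + I) (D(I) = (-2/3 + I)/(I - 3) = (-2/3 + I)/(-3 + I))
(u(-5*(-5))*(-10))*D(4) = ((-4 + 2*(-5*(-5)))*(-10))*((-2/3 + 4)/(-3 + 4)) = ((-4 + 2*25)*(-10))*((10/3)/1) = ((-4 + 50)*(-10))*(1*(10/3)) = (46*(-10))*(10/3) = -460*10/3 = -4600/3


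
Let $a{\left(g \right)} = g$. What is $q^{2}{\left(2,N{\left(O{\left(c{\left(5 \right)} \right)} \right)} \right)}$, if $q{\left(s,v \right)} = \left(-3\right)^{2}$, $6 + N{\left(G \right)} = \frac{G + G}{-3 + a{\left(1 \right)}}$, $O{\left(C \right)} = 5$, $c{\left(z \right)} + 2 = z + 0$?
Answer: $81$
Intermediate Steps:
$c{\left(z \right)} = -2 + z$ ($c{\left(z \right)} = -2 + \left(z + 0\right) = -2 + z$)
$N{\left(G \right)} = -6 - G$ ($N{\left(G \right)} = -6 + \frac{G + G}{-3 + 1} = -6 + \frac{2 G}{-2} = -6 + 2 G \left(- \frac{1}{2}\right) = -6 - G$)
$q{\left(s,v \right)} = 9$
$q^{2}{\left(2,N{\left(O{\left(c{\left(5 \right)} \right)} \right)} \right)} = 9^{2} = 81$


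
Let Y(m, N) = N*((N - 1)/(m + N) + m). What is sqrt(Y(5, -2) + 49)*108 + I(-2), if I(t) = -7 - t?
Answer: -5 + 108*sqrt(41) ≈ 686.54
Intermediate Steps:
Y(m, N) = N*(m + (-1 + N)/(N + m)) (Y(m, N) = N*((-1 + N)/(N + m) + m) = N*(m + (-1 + N)/(N + m)))
sqrt(Y(5, -2) + 49)*108 + I(-2) = sqrt(-2*(-1 - 2 + 5**2 - 2*5)/(-2 + 5) + 49)*108 + (-7 - 1*(-2)) = sqrt(-2*(-1 - 2 + 25 - 10)/3 + 49)*108 + (-7 + 2) = sqrt(-2*1/3*12 + 49)*108 - 5 = sqrt(-8 + 49)*108 - 5 = sqrt(41)*108 - 5 = 108*sqrt(41) - 5 = -5 + 108*sqrt(41)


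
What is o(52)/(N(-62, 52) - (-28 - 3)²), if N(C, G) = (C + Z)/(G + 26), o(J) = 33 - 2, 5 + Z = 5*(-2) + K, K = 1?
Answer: -1209/37517 ≈ -0.032225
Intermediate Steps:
Z = -14 (Z = -5 + (5*(-2) + 1) = -5 + (-10 + 1) = -5 - 9 = -14)
o(J) = 31
N(C, G) = (-14 + C)/(26 + G) (N(C, G) = (C - 14)/(G + 26) = (-14 + C)/(26 + G))
o(52)/(N(-62, 52) - (-28 - 3)²) = 31/((-14 - 62)/(26 + 52) - (-28 - 3)²) = 31/(-76/78 - 1*(-31)²) = 31/((1/78)*(-76) - 1*961) = 31/(-38/39 - 961) = 31/(-37517/39) = 31*(-39/37517) = -1209/37517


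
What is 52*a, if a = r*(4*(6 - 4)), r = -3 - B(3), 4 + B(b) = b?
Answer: -832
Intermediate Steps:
B(b) = -4 + b
r = -2 (r = -3 - (-4 + 3) = -3 - 1*(-1) = -3 + 1 = -2)
a = -16 (a = -8*(6 - 4) = -8*2 = -2*8 = -16)
52*a = 52*(-16) = -832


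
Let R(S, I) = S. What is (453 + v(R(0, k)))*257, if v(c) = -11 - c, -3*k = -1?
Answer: 113594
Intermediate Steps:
k = ⅓ (k = -⅓*(-1) = ⅓ ≈ 0.33333)
(453 + v(R(0, k)))*257 = (453 + (-11 - 1*0))*257 = (453 + (-11 + 0))*257 = (453 - 11)*257 = 442*257 = 113594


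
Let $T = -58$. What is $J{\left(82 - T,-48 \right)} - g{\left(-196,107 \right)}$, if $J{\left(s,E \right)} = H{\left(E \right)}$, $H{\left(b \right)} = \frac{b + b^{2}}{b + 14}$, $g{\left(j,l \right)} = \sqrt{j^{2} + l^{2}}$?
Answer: $- \frac{1128}{17} - \sqrt{49865} \approx -289.66$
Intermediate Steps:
$H{\left(b \right)} = \frac{b + b^{2}}{14 + b}$
$J{\left(s,E \right)} = \frac{E \left(1 + E\right)}{14 + E}$
$J{\left(82 - T,-48 \right)} - g{\left(-196,107 \right)} = - \frac{48 \left(1 - 48\right)}{14 - 48} - \sqrt{\left(-196\right)^{2} + 107^{2}} = \left(-48\right) \frac{1}{-34} \left(-47\right) - \sqrt{38416 + 11449} = \left(-48\right) \left(- \frac{1}{34}\right) \left(-47\right) - \sqrt{49865} = - \frac{1128}{17} - \sqrt{49865}$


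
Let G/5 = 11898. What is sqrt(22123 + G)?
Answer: sqrt(81613) ≈ 285.68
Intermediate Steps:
G = 59490 (G = 5*11898 = 59490)
sqrt(22123 + G) = sqrt(22123 + 59490) = sqrt(81613)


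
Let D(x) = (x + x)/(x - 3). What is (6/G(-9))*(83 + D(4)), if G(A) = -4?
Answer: -273/2 ≈ -136.50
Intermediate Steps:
D(x) = 2*x/(-3 + x) (D(x) = (2*x)/(-3 + x) = 2*x/(-3 + x))
(6/G(-9))*(83 + D(4)) = (6/(-4))*(83 + 2*4/(-3 + 4)) = (6*(-¼))*(83 + 2*4/1) = -3*(83 + 2*4*1)/2 = -3*(83 + 8)/2 = -3/2*91 = -273/2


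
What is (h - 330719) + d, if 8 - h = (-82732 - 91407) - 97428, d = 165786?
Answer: 106642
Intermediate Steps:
h = 271575 (h = 8 - ((-82732 - 91407) - 97428) = 8 - (-174139 - 97428) = 8 - 1*(-271567) = 8 + 271567 = 271575)
(h - 330719) + d = (271575 - 330719) + 165786 = -59144 + 165786 = 106642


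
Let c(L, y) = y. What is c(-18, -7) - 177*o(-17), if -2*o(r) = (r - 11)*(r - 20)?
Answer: 91679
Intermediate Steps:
o(r) = -(-20 + r)*(-11 + r)/2 (o(r) = -(r - 11)*(r - 20)/2 = -(-11 + r)*(-20 + r)/2 = -(-20 + r)*(-11 + r)/2)
c(-18, -7) - 177*o(-17) = -7 - 177*(-110 - ½*(-17)² + (31/2)*(-17)) = -7 - 177*(-110 - ½*289 - 527/2) = -7 - 177*(-110 - 289/2 - 527/2) = -7 - 177*(-518) = -7 + 91686 = 91679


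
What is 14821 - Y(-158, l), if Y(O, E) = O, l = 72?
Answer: 14979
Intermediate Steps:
14821 - Y(-158, l) = 14821 - 1*(-158) = 14821 + 158 = 14979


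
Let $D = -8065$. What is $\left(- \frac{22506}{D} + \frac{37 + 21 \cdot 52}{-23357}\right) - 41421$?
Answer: $- \frac{7802131378048}{188374205} \approx -41418.0$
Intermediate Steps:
$\left(- \frac{22506}{D} + \frac{37 + 21 \cdot 52}{-23357}\right) - 41421 = \left(- \frac{22506}{-8065} + \frac{37 + 21 \cdot 52}{-23357}\right) - 41421 = \left(\left(-22506\right) \left(- \frac{1}{8065}\right) + \left(37 + 1092\right) \left(- \frac{1}{23357}\right)\right) - 41421 = \left(\frac{22506}{8065} + 1129 \left(- \frac{1}{23357}\right)\right) - 41421 = \left(\frac{22506}{8065} - \frac{1129}{23357}\right) - 41421 = \frac{516567257}{188374205} - 41421 = - \frac{7802131378048}{188374205}$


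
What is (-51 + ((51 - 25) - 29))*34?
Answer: -1836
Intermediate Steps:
(-51 + ((51 - 25) - 29))*34 = (-51 + (26 - 29))*34 = (-51 - 3)*34 = -54*34 = -1836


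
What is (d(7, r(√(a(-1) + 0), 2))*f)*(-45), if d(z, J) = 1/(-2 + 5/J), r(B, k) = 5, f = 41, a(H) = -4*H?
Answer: 1845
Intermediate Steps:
(d(7, r(√(a(-1) + 0), 2))*f)*(-45) = (-1*5/(-5 + 2*5)*41)*(-45) = (-1*5/(-5 + 10)*41)*(-45) = (-1*5/5*41)*(-45) = (-1*5*⅕*41)*(-45) = -1*41*(-45) = -41*(-45) = 1845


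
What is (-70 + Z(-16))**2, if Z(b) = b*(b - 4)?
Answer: 62500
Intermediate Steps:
Z(b) = b*(-4 + b)
(-70 + Z(-16))**2 = (-70 - 16*(-4 - 16))**2 = (-70 - 16*(-20))**2 = (-70 + 320)**2 = 250**2 = 62500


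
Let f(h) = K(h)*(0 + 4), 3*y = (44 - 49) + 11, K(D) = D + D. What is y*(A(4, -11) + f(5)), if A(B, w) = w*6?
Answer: -52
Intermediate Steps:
K(D) = 2*D
y = 2 (y = ((44 - 49) + 11)/3 = (-5 + 11)/3 = (1/3)*6 = 2)
A(B, w) = 6*w
f(h) = 8*h (f(h) = (2*h)*(0 + 4) = (2*h)*4 = 8*h)
y*(A(4, -11) + f(5)) = 2*(6*(-11) + 8*5) = 2*(-66 + 40) = 2*(-26) = -52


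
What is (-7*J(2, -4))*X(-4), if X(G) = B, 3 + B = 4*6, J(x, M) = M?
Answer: 588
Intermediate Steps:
B = 21 (B = -3 + 4*6 = -3 + 24 = 21)
X(G) = 21
(-7*J(2, -4))*X(-4) = -7*(-4)*21 = 28*21 = 588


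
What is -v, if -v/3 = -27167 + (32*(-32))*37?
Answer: -195165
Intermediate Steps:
v = 195165 (v = -3*(-27167 + (32*(-32))*37) = -3*(-27167 - 1024*37) = -3*(-27167 - 37888) = -3*(-65055) = 195165)
-v = -1*195165 = -195165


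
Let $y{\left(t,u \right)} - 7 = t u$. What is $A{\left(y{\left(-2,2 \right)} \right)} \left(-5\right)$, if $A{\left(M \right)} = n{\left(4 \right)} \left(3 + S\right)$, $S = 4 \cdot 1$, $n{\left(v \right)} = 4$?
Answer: $-140$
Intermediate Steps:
$S = 4$
$y{\left(t,u \right)} = 7 + t u$
$A{\left(M \right)} = 28$ ($A{\left(M \right)} = 4 \left(3 + 4\right) = 4 \cdot 7 = 28$)
$A{\left(y{\left(-2,2 \right)} \right)} \left(-5\right) = 28 \left(-5\right) = -140$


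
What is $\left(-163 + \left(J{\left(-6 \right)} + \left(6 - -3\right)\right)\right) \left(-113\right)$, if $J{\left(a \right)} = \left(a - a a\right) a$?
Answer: $-11074$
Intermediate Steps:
$J{\left(a \right)} = a \left(a - a^{2}\right)$ ($J{\left(a \right)} = \left(a - a^{2}\right) a = a \left(a - a^{2}\right)$)
$\left(-163 + \left(J{\left(-6 \right)} + \left(6 - -3\right)\right)\right) \left(-113\right) = \left(-163 + \left(\left(-6\right)^{2} \left(1 - -6\right) + \left(6 - -3\right)\right)\right) \left(-113\right) = \left(-163 + \left(36 \left(1 + 6\right) + \left(6 + 3\right)\right)\right) \left(-113\right) = \left(-163 + \left(36 \cdot 7 + 9\right)\right) \left(-113\right) = \left(-163 + \left(252 + 9\right)\right) \left(-113\right) = \left(-163 + 261\right) \left(-113\right) = 98 \left(-113\right) = -11074$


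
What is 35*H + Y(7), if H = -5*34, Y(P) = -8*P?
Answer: -6006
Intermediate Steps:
H = -170
35*H + Y(7) = 35*(-170) - 8*7 = -5950 - 56 = -6006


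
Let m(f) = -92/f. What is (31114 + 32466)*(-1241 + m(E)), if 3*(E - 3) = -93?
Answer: -550857120/7 ≈ -7.8694e+7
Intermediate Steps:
E = -28 (E = 3 + (⅓)*(-93) = 3 - 31 = -28)
(31114 + 32466)*(-1241 + m(E)) = (31114 + 32466)*(-1241 - 92/(-28)) = 63580*(-1241 - 92*(-1/28)) = 63580*(-1241 + 23/7) = 63580*(-8664/7) = -550857120/7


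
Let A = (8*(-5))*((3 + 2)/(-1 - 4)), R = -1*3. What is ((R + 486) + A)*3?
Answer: 1569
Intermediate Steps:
R = -3
A = 40 (A = -200/(-5) = -200*(-1)/5 = -40*(-1) = 40)
((R + 486) + A)*3 = ((-3 + 486) + 40)*3 = (483 + 40)*3 = 523*3 = 1569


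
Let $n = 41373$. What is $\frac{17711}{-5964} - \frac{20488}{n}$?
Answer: $- \frac{284982545}{82249524} \approx -3.4649$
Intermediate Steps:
$\frac{17711}{-5964} - \frac{20488}{n} = \frac{17711}{-5964} - \frac{20488}{41373} = 17711 \left(- \frac{1}{5964}\right) - \frac{20488}{41373} = - \frac{17711}{5964} - \frac{20488}{41373} = - \frac{284982545}{82249524}$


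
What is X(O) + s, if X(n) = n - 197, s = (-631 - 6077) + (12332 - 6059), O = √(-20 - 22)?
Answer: -632 + I*√42 ≈ -632.0 + 6.4807*I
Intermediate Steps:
O = I*√42 (O = √(-42) = I*√42 ≈ 6.4807*I)
s = -435 (s = -6708 + 6273 = -435)
X(n) = -197 + n
X(O) + s = (-197 + I*√42) - 435 = -632 + I*√42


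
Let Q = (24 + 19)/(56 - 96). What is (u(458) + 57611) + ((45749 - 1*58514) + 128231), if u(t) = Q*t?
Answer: 3451693/20 ≈ 1.7258e+5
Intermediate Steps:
Q = -43/40 (Q = 43/(-40) = 43*(-1/40) = -43/40 ≈ -1.0750)
u(t) = -43*t/40
(u(458) + 57611) + ((45749 - 1*58514) + 128231) = (-43/40*458 + 57611) + ((45749 - 1*58514) + 128231) = (-9847/20 + 57611) + ((45749 - 58514) + 128231) = 1142373/20 + (-12765 + 128231) = 1142373/20 + 115466 = 3451693/20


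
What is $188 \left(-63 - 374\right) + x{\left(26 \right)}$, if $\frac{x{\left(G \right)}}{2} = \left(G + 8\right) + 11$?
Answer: $-82066$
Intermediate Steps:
$x{\left(G \right)} = 38 + 2 G$ ($x{\left(G \right)} = 2 \left(\left(G + 8\right) + 11\right) = 2 \left(\left(8 + G\right) + 11\right) = 2 \left(19 + G\right) = 38 + 2 G$)
$188 \left(-63 - 374\right) + x{\left(26 \right)} = 188 \left(-63 - 374\right) + \left(38 + 2 \cdot 26\right) = 188 \left(-437\right) + \left(38 + 52\right) = -82156 + 90 = -82066$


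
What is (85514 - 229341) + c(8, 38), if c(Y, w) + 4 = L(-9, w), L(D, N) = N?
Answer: -143793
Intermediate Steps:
c(Y, w) = -4 + w
(85514 - 229341) + c(8, 38) = (85514 - 229341) + (-4 + 38) = -143827 + 34 = -143793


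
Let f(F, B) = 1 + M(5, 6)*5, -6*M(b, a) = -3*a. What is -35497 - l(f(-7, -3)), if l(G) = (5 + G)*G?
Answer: -35833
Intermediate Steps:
M(b, a) = a/2 (M(b, a) = -(-1)*a/2 = a/2)
f(F, B) = 16 (f(F, B) = 1 + ((½)*6)*5 = 1 + 3*5 = 1 + 15 = 16)
l(G) = G*(5 + G)
-35497 - l(f(-7, -3)) = -35497 - 16*(5 + 16) = -35497 - 16*21 = -35497 - 1*336 = -35497 - 336 = -35833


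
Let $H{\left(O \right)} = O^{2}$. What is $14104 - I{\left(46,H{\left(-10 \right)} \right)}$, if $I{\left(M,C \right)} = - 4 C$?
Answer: $14504$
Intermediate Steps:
$14104 - I{\left(46,H{\left(-10 \right)} \right)} = 14104 - - 4 \left(-10\right)^{2} = 14104 - \left(-4\right) 100 = 14104 - -400 = 14104 + 400 = 14504$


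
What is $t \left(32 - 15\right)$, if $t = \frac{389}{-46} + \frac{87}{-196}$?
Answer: $- \frac{682091}{4508} \approx -151.31$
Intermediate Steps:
$t = - \frac{40123}{4508}$ ($t = 389 \left(- \frac{1}{46}\right) + 87 \left(- \frac{1}{196}\right) = - \frac{389}{46} - \frac{87}{196} = - \frac{40123}{4508} \approx -8.9004$)
$t \left(32 - 15\right) = - \frac{40123 \left(32 - 15\right)}{4508} = \left(- \frac{40123}{4508}\right) 17 = - \frac{682091}{4508}$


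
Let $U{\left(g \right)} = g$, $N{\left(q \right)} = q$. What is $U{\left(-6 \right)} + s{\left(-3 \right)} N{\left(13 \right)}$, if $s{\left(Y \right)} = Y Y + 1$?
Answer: $124$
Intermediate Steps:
$s{\left(Y \right)} = 1 + Y^{2}$ ($s{\left(Y \right)} = Y^{2} + 1 = 1 + Y^{2}$)
$U{\left(-6 \right)} + s{\left(-3 \right)} N{\left(13 \right)} = -6 + \left(1 + \left(-3\right)^{2}\right) 13 = -6 + \left(1 + 9\right) 13 = -6 + 10 \cdot 13 = -6 + 130 = 124$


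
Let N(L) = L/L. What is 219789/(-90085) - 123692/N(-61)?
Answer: -11143013609/90085 ≈ -1.2369e+5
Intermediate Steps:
N(L) = 1
219789/(-90085) - 123692/N(-61) = 219789/(-90085) - 123692/1 = 219789*(-1/90085) - 123692*1 = -219789/90085 - 123692 = -11143013609/90085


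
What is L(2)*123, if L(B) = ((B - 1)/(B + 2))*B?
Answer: 123/2 ≈ 61.500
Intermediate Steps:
L(B) = B*(-1 + B)/(2 + B) (L(B) = ((-1 + B)/(2 + B))*B = B*(-1 + B)/(2 + B))
L(2)*123 = (2*(-1 + 2)/(2 + 2))*123 = (2*1/4)*123 = (2*(¼)*1)*123 = (½)*123 = 123/2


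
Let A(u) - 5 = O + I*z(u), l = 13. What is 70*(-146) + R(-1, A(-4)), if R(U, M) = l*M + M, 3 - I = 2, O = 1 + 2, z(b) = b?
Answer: -10164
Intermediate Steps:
O = 3
I = 1 (I = 3 - 1*2 = 3 - 2 = 1)
A(u) = 8 + u (A(u) = 5 + (3 + 1*u) = 5 + (3 + u) = 8 + u)
R(U, M) = 14*M (R(U, M) = 13*M + M = 14*M)
70*(-146) + R(-1, A(-4)) = 70*(-146) + 14*(8 - 4) = -10220 + 14*4 = -10220 + 56 = -10164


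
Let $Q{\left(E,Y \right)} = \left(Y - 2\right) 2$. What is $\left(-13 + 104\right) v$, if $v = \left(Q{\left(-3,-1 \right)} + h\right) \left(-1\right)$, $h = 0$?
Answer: $546$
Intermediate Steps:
$Q{\left(E,Y \right)} = -4 + 2 Y$ ($Q{\left(E,Y \right)} = \left(-2 + Y\right) 2 = -4 + 2 Y$)
$v = 6$ ($v = \left(\left(-4 + 2 \left(-1\right)\right) + 0\right) \left(-1\right) = \left(\left(-4 - 2\right) + 0\right) \left(-1\right) = \left(-6 + 0\right) \left(-1\right) = \left(-6\right) \left(-1\right) = 6$)
$\left(-13 + 104\right) v = \left(-13 + 104\right) 6 = 91 \cdot 6 = 546$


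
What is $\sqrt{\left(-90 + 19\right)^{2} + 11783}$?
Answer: $2 \sqrt{4206} \approx 129.71$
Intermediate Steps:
$\sqrt{\left(-90 + 19\right)^{2} + 11783} = \sqrt{\left(-71\right)^{2} + 11783} = \sqrt{5041 + 11783} = \sqrt{16824} = 2 \sqrt{4206}$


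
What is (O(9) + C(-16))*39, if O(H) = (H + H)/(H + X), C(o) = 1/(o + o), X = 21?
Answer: 3549/160 ≈ 22.181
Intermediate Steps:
C(o) = 1/(2*o)
O(H) = 2*H/(21 + H) (O(H) = (H + H)/(H + 21) = (2*H)/(21 + H) = 2*H/(21 + H))
(O(9) + C(-16))*39 = (2*9/(21 + 9) + (1/2)/(-16))*39 = (2*9/30 + (1/2)*(-1/16))*39 = (2*9*(1/30) - 1/32)*39 = (3/5 - 1/32)*39 = (91/160)*39 = 3549/160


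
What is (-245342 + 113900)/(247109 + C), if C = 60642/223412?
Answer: -14682860052/27603588275 ≈ -0.53192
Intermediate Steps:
C = 30321/111706 (C = 60642*(1/223412) = 30321/111706 ≈ 0.27144)
(-245342 + 113900)/(247109 + C) = (-245342 + 113900)/(247109 + 30321/111706) = -131442/27603588275/111706 = -131442*111706/27603588275 = -14682860052/27603588275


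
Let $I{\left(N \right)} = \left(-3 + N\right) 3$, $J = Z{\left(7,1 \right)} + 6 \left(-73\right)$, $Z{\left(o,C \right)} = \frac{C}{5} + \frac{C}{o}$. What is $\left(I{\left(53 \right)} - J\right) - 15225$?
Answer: $- \frac{512307}{35} \approx -14637.0$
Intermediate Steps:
$Z{\left(o,C \right)} = \frac{C}{5} + \frac{C}{o}$ ($Z{\left(o,C \right)} = C \frac{1}{5} + \frac{C}{o} = \frac{C}{5} + \frac{C}{o}$)
$J = - \frac{15318}{35}$ ($J = \left(\frac{1}{5} \cdot 1 + 1 \cdot \frac{1}{7}\right) + 6 \left(-73\right) = \left(\frac{1}{5} + 1 \cdot \frac{1}{7}\right) - 438 = \left(\frac{1}{5} + \frac{1}{7}\right) - 438 = \frac{12}{35} - 438 = - \frac{15318}{35} \approx -437.66$)
$I{\left(N \right)} = -9 + 3 N$
$\left(I{\left(53 \right)} - J\right) - 15225 = \left(\left(-9 + 3 \cdot 53\right) - - \frac{15318}{35}\right) - 15225 = \left(\left(-9 + 159\right) + \frac{15318}{35}\right) - 15225 = \left(150 + \frac{15318}{35}\right) - 15225 = \frac{20568}{35} - 15225 = - \frac{512307}{35}$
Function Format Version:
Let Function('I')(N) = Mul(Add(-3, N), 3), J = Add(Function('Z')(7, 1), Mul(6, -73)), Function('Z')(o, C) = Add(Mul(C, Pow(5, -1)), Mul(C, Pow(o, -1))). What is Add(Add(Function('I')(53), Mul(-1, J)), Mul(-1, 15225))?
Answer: Rational(-512307, 35) ≈ -14637.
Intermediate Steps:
Function('Z')(o, C) = Add(Mul(Rational(1, 5), C), Mul(C, Pow(o, -1))) (Function('Z')(o, C) = Add(Mul(C, Rational(1, 5)), Mul(C, Pow(o, -1))) = Add(Mul(Rational(1, 5), C), Mul(C, Pow(o, -1))))
J = Rational(-15318, 35) (J = Add(Add(Mul(Rational(1, 5), 1), Mul(1, Pow(7, -1))), Mul(6, -73)) = Add(Add(Rational(1, 5), Mul(1, Rational(1, 7))), -438) = Add(Add(Rational(1, 5), Rational(1, 7)), -438) = Add(Rational(12, 35), -438) = Rational(-15318, 35) ≈ -437.66)
Function('I')(N) = Add(-9, Mul(3, N))
Add(Add(Function('I')(53), Mul(-1, J)), Mul(-1, 15225)) = Add(Add(Add(-9, Mul(3, 53)), Mul(-1, Rational(-15318, 35))), Mul(-1, 15225)) = Add(Add(Add(-9, 159), Rational(15318, 35)), -15225) = Add(Add(150, Rational(15318, 35)), -15225) = Add(Rational(20568, 35), -15225) = Rational(-512307, 35)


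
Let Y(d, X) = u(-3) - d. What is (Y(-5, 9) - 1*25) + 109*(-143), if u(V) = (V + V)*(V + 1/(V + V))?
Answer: -15588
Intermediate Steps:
u(V) = 2*V*(V + 1/(2*V)) (u(V) = (2*V)*(V + 1/(2*V)) = 2*V*(V + 1/(2*V)))
Y(d, X) = 19 - d (Y(d, X) = (1 + 2*(-3)²) - d = (1 + 2*9) - d = (1 + 18) - d = 19 - d)
(Y(-5, 9) - 1*25) + 109*(-143) = ((19 - 1*(-5)) - 1*25) + 109*(-143) = ((19 + 5) - 25) - 15587 = (24 - 25) - 15587 = -1 - 15587 = -15588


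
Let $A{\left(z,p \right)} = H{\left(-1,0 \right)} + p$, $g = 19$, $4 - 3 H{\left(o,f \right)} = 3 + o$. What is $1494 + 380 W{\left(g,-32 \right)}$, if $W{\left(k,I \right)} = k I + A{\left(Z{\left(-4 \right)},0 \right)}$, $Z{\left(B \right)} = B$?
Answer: $- \frac{687878}{3} \approx -2.2929 \cdot 10^{5}$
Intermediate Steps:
$H{\left(o,f \right)} = \frac{1}{3} - \frac{o}{3}$ ($H{\left(o,f \right)} = \frac{4}{3} - \frac{3 + o}{3} = \frac{4}{3} - \left(1 + \frac{o}{3}\right) = \frac{1}{3} - \frac{o}{3}$)
$A{\left(z,p \right)} = \frac{2}{3} + p$ ($A{\left(z,p \right)} = \left(\frac{1}{3} - - \frac{1}{3}\right) + p = \left(\frac{1}{3} + \frac{1}{3}\right) + p = \frac{2}{3} + p$)
$W{\left(k,I \right)} = \frac{2}{3} + I k$ ($W{\left(k,I \right)} = k I + \left(\frac{2}{3} + 0\right) = I k + \frac{2}{3} = \frac{2}{3} + I k$)
$1494 + 380 W{\left(g,-32 \right)} = 1494 + 380 \left(\frac{2}{3} - 608\right) = 1494 + 380 \left(- \frac{1822}{3}\right) = 1494 - \frac{692360}{3} = - \frac{687878}{3}$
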